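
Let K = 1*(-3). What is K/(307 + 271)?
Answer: -3/578 ≈ -0.0051903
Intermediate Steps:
K = -3
K/(307 + 271) = -3/(307 + 271) = -3/578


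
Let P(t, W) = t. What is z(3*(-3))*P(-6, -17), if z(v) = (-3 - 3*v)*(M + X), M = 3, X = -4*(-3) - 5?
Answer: -1440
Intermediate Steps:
X = 7 (X = 12 - 5 = 7)
z(v) = -30 - 30*v (z(v) = (-3 - 3*v)*(3 + 7) = (-3 - 3*v)*10 = -30 - 30*v)
z(3*(-3))*P(-6, -17) = (-30 - 90*(-3))*(-6) = (-30 - 30*(-9))*(-6) = (-30 + 270)*(-6) = 240*(-6) = -1440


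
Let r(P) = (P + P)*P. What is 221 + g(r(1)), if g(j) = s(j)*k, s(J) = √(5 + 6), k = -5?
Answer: 221 - 5*√11 ≈ 204.42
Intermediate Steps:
r(P) = 2*P² (r(P) = (2*P)*P = 2*P²)
s(J) = √11
g(j) = -5*√11 (g(j) = √11*(-5) = -5*√11)
221 + g(r(1)) = 221 - 5*√11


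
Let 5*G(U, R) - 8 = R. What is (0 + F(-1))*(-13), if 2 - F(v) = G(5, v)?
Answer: -39/5 ≈ -7.8000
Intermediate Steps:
G(U, R) = 8/5 + R/5
F(v) = ⅖ - v/5 (F(v) = 2 - (8/5 + v/5) = 2 + (-8/5 - v/5) = ⅖ - v/5)
(0 + F(-1))*(-13) = (0 + (⅖ - ⅕*(-1)))*(-13) = (0 + (⅖ + ⅕))*(-13) = (0 + ⅗)*(-13) = (⅗)*(-13) = -39/5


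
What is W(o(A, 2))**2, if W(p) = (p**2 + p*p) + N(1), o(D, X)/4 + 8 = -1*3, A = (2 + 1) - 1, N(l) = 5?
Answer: 15031129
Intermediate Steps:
A = 2 (A = 3 - 1 = 2)
o(D, X) = -44 (o(D, X) = -32 + 4*(-1*3) = -32 + 4*(-3) = -32 - 12 = -44)
W(p) = 5 + 2*p**2 (W(p) = (p**2 + p*p) + 5 = (p**2 + p**2) + 5 = 2*p**2 + 5 = 5 + 2*p**2)
W(o(A, 2))**2 = (5 + 2*(-44)**2)**2 = (5 + 2*1936)**2 = (5 + 3872)**2 = 3877**2 = 15031129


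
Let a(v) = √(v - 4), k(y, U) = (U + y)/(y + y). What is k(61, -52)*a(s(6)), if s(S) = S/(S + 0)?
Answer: 9*I*√3/122 ≈ 0.12777*I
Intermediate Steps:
s(S) = 1 (s(S) = S/S = 1)
k(y, U) = (U + y)/(2*y) (k(y, U) = (U + y)/((2*y)) = (U + y)*(1/(2*y)) = (U + y)/(2*y))
a(v) = √(-4 + v)
k(61, -52)*a(s(6)) = ((½)*(-52 + 61)/61)*√(-4 + 1) = ((½)*(1/61)*9)*√(-3) = 9*(I*√3)/122 = 9*I*√3/122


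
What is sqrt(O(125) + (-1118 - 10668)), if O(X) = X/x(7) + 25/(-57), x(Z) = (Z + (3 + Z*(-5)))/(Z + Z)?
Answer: I*sqrt(38521569)/57 ≈ 108.89*I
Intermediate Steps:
x(Z) = (3 - 4*Z)/(2*Z) (x(Z) = (Z + (3 - 5*Z))/((2*Z)) = (3 - 4*Z)*(1/(2*Z)) = (3 - 4*Z)/(2*Z))
O(X) = -25/57 - 14*X/25 (O(X) = X/(-2 + (3/2)/7) + 25/(-57) = X/(-2 + (3/2)*(1/7)) + 25*(-1/57) = X/(-2 + 3/14) - 25/57 = X/(-25/14) - 25/57 = X*(-14/25) - 25/57 = -14*X/25 - 25/57 = -25/57 - 14*X/25)
sqrt(O(125) + (-1118 - 10668)) = sqrt((-25/57 - 14/25*125) + (-1118 - 10668)) = sqrt((-25/57 - 70) - 11786) = sqrt(-4015/57 - 11786) = sqrt(-675817/57) = I*sqrt(38521569)/57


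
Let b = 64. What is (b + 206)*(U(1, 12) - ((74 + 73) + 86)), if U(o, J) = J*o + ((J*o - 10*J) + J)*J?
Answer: -370710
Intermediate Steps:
U(o, J) = J*o + J*(-9*J + J*o) (U(o, J) = J*o + ((-10*J + J*o) + J)*J = J*o + (-9*J + J*o)*J = J*o + J*(-9*J + J*o))
(b + 206)*(U(1, 12) - ((74 + 73) + 86)) = (64 + 206)*(12*(1 - 9*12 + 12*1) - ((74 + 73) + 86)) = 270*(12*(1 - 108 + 12) - (147 + 86)) = 270*(12*(-95) - 1*233) = 270*(-1140 - 233) = 270*(-1373) = -370710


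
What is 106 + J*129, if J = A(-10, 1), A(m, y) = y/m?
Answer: 931/10 ≈ 93.100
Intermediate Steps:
J = -⅒ (J = 1/(-10) = 1*(-⅒) = -⅒ ≈ -0.10000)
106 + J*129 = 106 - ⅒*129 = 106 - 129/10 = 931/10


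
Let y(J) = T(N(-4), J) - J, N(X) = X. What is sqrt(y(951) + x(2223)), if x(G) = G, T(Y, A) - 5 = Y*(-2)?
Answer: sqrt(1285) ≈ 35.847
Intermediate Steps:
T(Y, A) = 5 - 2*Y (T(Y, A) = 5 + Y*(-2) = 5 - 2*Y)
y(J) = 13 - J (y(J) = (5 - 2*(-4)) - J = (5 + 8) - J = 13 - J)
sqrt(y(951) + x(2223)) = sqrt((13 - 1*951) + 2223) = sqrt((13 - 951) + 2223) = sqrt(-938 + 2223) = sqrt(1285)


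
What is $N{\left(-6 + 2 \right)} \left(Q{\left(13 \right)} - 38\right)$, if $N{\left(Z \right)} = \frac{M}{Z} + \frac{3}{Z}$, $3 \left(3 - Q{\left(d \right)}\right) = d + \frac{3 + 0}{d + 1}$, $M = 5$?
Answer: $\frac{1655}{21} \approx 78.81$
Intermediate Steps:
$Q{\left(d \right)} = 3 - \frac{1}{1 + d} - \frac{d}{3}$ ($Q{\left(d \right)} = 3 - \frac{d + \frac{3 + 0}{d + 1}}{3} = 3 - \frac{d + \frac{3}{1 + d}}{3} = 3 - \left(\frac{1}{1 + d} + \frac{d}{3}\right) = 3 - \frac{1}{1 + d} - \frac{d}{3}$)
$N{\left(Z \right)} = \frac{8}{Z}$ ($N{\left(Z \right)} = \frac{5}{Z} + \frac{3}{Z} = \frac{8}{Z}$)
$N{\left(-6 + 2 \right)} \left(Q{\left(13 \right)} - 38\right) = \frac{8}{-6 + 2} \left(\frac{6 - 13^{2} + 8 \cdot 13}{3 \left(1 + 13\right)} - 38\right) = \frac{8}{-4} \left(\frac{6 - 169 + 104}{3 \cdot 14} - 38\right) = 8 \left(- \frac{1}{4}\right) \left(\frac{1}{3} \cdot \frac{1}{14} \left(6 - 169 + 104\right) - 38\right) = - 2 \left(\frac{1}{3} \cdot \frac{1}{14} \left(-59\right) - 38\right) = - 2 \left(- \frac{59}{42} - 38\right) = \left(-2\right) \left(- \frac{1655}{42}\right) = \frac{1655}{21}$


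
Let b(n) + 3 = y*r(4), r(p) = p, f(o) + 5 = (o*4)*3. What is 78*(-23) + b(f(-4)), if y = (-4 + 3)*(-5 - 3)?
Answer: -1765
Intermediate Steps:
f(o) = -5 + 12*o (f(o) = -5 + (o*4)*3 = -5 + (4*o)*3 = -5 + 12*o)
y = 8 (y = -1*(-8) = 8)
b(n) = 29 (b(n) = -3 + 8*4 = -3 + 32 = 29)
78*(-23) + b(f(-4)) = 78*(-23) + 29 = -1794 + 29 = -1765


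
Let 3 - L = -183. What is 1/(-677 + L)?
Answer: -1/491 ≈ -0.0020367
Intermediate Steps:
L = 186 (L = 3 - 1*(-183) = 3 + 183 = 186)
1/(-677 + L) = 1/(-677 + 186) = 1/(-491) = -1/491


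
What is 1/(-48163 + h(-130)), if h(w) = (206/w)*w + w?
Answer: -1/48087 ≈ -2.0796e-5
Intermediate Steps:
h(w) = 206 + w
1/(-48163 + h(-130)) = 1/(-48163 + (206 - 130)) = 1/(-48163 + 76) = 1/(-48087) = -1/48087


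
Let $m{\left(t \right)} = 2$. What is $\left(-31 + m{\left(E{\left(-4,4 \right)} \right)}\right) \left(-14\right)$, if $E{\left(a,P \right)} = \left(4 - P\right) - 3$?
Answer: $406$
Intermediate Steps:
$E{\left(a,P \right)} = 1 - P$ ($E{\left(a,P \right)} = \left(4 - P\right) - 3 = 1 - P$)
$\left(-31 + m{\left(E{\left(-4,4 \right)} \right)}\right) \left(-14\right) = \left(-31 + 2\right) \left(-14\right) = \left(-29\right) \left(-14\right) = 406$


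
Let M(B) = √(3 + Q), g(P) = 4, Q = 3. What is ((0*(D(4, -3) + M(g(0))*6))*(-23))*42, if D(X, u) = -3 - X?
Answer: 0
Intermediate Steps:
M(B) = √6 (M(B) = √(3 + 3) = √6)
((0*(D(4, -3) + M(g(0))*6))*(-23))*42 = ((0*((-3 - 1*4) + √6*6))*(-23))*42 = ((0*((-3 - 4) + 6*√6))*(-23))*42 = ((0*(-7 + 6*√6))*(-23))*42 = (0*(-23))*42 = 0*42 = 0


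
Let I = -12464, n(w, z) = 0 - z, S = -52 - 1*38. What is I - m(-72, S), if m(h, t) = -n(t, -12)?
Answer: -12452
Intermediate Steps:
S = -90 (S = -52 - 38 = -90)
n(w, z) = -z
m(h, t) = -12 (m(h, t) = -(-1)*(-12) = -1*12 = -12)
I - m(-72, S) = -12464 - 1*(-12) = -12464 + 12 = -12452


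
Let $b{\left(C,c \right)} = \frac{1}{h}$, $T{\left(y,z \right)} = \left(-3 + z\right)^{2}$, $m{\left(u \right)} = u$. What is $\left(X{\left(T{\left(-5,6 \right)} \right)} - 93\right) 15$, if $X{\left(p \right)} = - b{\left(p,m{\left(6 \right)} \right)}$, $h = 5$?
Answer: $-1398$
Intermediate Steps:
$b{\left(C,c \right)} = \frac{1}{5}$
$X{\left(p \right)} = - \frac{1}{5}$ ($X{\left(p \right)} = \left(-1\right) \frac{1}{5} = - \frac{1}{5}$)
$\left(X{\left(T{\left(-5,6 \right)} \right)} - 93\right) 15 = \left(- \frac{1}{5} - 93\right) 15 = \left(- \frac{466}{5}\right) 15 = -1398$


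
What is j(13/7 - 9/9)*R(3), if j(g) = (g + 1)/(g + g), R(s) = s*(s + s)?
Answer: 39/2 ≈ 19.500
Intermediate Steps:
R(s) = 2*s² (R(s) = s*(2*s) = 2*s²)
j(g) = (1 + g)/(2*g) (j(g) = (1 + g)/((2*g)) = (1 + g)*(1/(2*g)) = (1 + g)/(2*g))
j(13/7 - 9/9)*R(3) = ((1 + (13/7 - 9/9))/(2*(13/7 - 9/9)))*(2*3²) = ((1 + (13*(⅐) - 9*⅑))/(2*(13*(⅐) - 9*⅑)))*(2*9) = ((1 + (13/7 - 1))/(2*(13/7 - 1)))*18 = ((1 + 6/7)/(2*(6/7)))*18 = ((½)*(7/6)*(13/7))*18 = (13/12)*18 = 39/2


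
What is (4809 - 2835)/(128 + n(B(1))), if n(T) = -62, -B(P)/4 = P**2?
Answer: 329/11 ≈ 29.909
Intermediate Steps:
B(P) = -4*P**2
(4809 - 2835)/(128 + n(B(1))) = (4809 - 2835)/(128 - 62) = 1974/66 = 1974*(1/66) = 329/11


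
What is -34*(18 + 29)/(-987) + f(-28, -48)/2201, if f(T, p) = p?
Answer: 73826/46221 ≈ 1.5972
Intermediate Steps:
-34*(18 + 29)/(-987) + f(-28, -48)/2201 = -34*(18 + 29)/(-987) - 48/2201 = -34*47*(-1/987) - 48*1/2201 = -1598*(-1/987) - 48/2201 = 34/21 - 48/2201 = 73826/46221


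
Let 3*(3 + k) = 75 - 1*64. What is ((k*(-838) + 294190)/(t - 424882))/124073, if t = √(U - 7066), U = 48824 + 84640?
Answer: -187138002254/33597340722170097 - 440447*√126398/33597340722170097 ≈ -5.5747e-6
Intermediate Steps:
U = 133464
k = ⅔ (k = -3 + (75 - 1*64)/3 = -3 + (75 - 64)/3 = -3 + (⅓)*11 = -3 + 11/3 = ⅔ ≈ 0.66667)
t = √126398 (t = √(133464 - 7066) = √126398 ≈ 355.52)
((k*(-838) + 294190)/(t - 424882))/124073 = (((⅔)*(-838) + 294190)/(√126398 - 424882))/124073 = ((-1676/3 + 294190)/(-424882 + √126398))*(1/124073) = (880894/(3*(-424882 + √126398)))*(1/124073) = 880894/(372219*(-424882 + √126398))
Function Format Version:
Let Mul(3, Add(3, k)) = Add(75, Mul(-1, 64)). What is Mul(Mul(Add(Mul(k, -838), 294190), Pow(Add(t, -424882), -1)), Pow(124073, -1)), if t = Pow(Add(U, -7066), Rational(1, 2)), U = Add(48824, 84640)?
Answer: Add(Rational(-187138002254, 33597340722170097), Mul(Rational(-440447, 33597340722170097), Pow(126398, Rational(1, 2)))) ≈ -5.5747e-6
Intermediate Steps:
U = 133464
k = Rational(2, 3) (k = Add(-3, Mul(Rational(1, 3), Add(75, Mul(-1, 64)))) = Add(-3, Mul(Rational(1, 3), Add(75, -64))) = Add(-3, Mul(Rational(1, 3), 11)) = Add(-3, Rational(11, 3)) = Rational(2, 3) ≈ 0.66667)
t = Pow(126398, Rational(1, 2)) (t = Pow(Add(133464, -7066), Rational(1, 2)) = Pow(126398, Rational(1, 2)) ≈ 355.52)
Mul(Mul(Add(Mul(k, -838), 294190), Pow(Add(t, -424882), -1)), Pow(124073, -1)) = Mul(Mul(Add(Mul(Rational(2, 3), -838), 294190), Pow(Add(Pow(126398, Rational(1, 2)), -424882), -1)), Pow(124073, -1)) = Mul(Mul(Add(Rational(-1676, 3), 294190), Pow(Add(-424882, Pow(126398, Rational(1, 2))), -1)), Rational(1, 124073)) = Mul(Mul(Rational(880894, 3), Pow(Add(-424882, Pow(126398, Rational(1, 2))), -1)), Rational(1, 124073)) = Mul(Rational(880894, 372219), Pow(Add(-424882, Pow(126398, Rational(1, 2))), -1))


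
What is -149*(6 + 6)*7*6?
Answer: -75096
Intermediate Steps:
-149*(6 + 6)*7*6 = -149*12*7*6 = -12516*6 = -149*504 = -75096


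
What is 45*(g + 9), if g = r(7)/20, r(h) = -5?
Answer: 1575/4 ≈ 393.75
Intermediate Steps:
g = -¼ (g = -5/20 = -5*1/20 = -¼ ≈ -0.25000)
45*(g + 9) = 45*(-¼ + 9) = 45*(35/4) = 1575/4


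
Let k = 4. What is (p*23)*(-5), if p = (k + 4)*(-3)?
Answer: 2760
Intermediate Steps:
p = -24 (p = (4 + 4)*(-3) = 8*(-3) = -24)
(p*23)*(-5) = -24*23*(-5) = -552*(-5) = 2760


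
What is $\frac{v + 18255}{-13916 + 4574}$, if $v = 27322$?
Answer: $- \frac{45577}{9342} \approx -4.8787$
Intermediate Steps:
$\frac{v + 18255}{-13916 + 4574} = \frac{27322 + 18255}{-13916 + 4574} = \frac{45577}{-9342} = 45577 \left(- \frac{1}{9342}\right) = - \frac{45577}{9342}$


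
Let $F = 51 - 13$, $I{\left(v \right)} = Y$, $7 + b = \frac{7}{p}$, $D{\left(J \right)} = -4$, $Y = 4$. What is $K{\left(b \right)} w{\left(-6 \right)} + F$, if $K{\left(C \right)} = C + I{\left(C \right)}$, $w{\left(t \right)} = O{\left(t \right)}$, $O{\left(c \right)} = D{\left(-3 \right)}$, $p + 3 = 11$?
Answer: $\frac{93}{2} \approx 46.5$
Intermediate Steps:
$p = 8$ ($p = -3 + 11 = 8$)
$b = - \frac{49}{8}$ ($b = -7 + \frac{7}{8} = - \frac{49}{8} \approx -6.125$)
$I{\left(v \right)} = 4$
$O{\left(c \right)} = -4$
$w{\left(t \right)} = -4$
$F = 38$
$K{\left(C \right)} = 4 + C$ ($K{\left(C \right)} = C + 4 = 4 + C$)
$K{\left(b \right)} w{\left(-6 \right)} + F = \left(4 - \frac{49}{8}\right) \left(-4\right) + 38 = \left(- \frac{17}{8}\right) \left(-4\right) + 38 = \frac{17}{2} + 38 = \frac{93}{2}$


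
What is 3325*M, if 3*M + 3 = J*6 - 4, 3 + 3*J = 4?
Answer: -16625/3 ≈ -5541.7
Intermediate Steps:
J = ⅓ (J = -1 + (⅓)*4 = -1 + 4/3 = ⅓ ≈ 0.33333)
M = -5/3 (M = -1 + ((⅓)*6 - 4)/3 = -1 + (2 - 4)/3 = -1 + (⅓)*(-2) = -1 - ⅔ = -5/3 ≈ -1.6667)
3325*M = 3325*(-5/3) = -16625/3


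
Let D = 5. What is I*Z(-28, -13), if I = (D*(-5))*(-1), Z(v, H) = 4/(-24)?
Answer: -25/6 ≈ -4.1667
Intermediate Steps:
Z(v, H) = -1/6 (Z(v, H) = 4*(-1/24) = -1/6)
I = 25 (I = (5*(-5))*(-1) = -25*(-1) = 25)
I*Z(-28, -13) = 25*(-1/6) = -25/6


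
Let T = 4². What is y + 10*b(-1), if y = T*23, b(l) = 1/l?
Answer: 358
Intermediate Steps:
T = 16
y = 368 (y = 16*23 = 368)
y + 10*b(-1) = 368 + 10/(-1) = 368 + 10*(-1) = 368 - 10 = 358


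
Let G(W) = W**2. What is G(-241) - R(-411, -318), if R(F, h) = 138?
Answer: 57943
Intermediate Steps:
G(-241) - R(-411, -318) = (-241)**2 - 1*138 = 58081 - 138 = 57943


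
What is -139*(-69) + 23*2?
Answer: 9637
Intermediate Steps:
-139*(-69) + 23*2 = 9591 + 46 = 9637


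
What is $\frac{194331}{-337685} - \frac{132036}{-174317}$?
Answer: $\frac{10711379733}{58864236145} \approx 0.18197$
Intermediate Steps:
$\frac{194331}{-337685} - \frac{132036}{-174317} = 194331 \left(- \frac{1}{337685}\right) - - \frac{132036}{174317} = - \frac{194331}{337685} + \frac{132036}{174317} = \frac{10711379733}{58864236145}$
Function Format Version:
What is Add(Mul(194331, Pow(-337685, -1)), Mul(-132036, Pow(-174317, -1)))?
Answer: Rational(10711379733, 58864236145) ≈ 0.18197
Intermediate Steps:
Add(Mul(194331, Pow(-337685, -1)), Mul(-132036, Pow(-174317, -1))) = Add(Mul(194331, Rational(-1, 337685)), Mul(-132036, Rational(-1, 174317))) = Add(Rational(-194331, 337685), Rational(132036, 174317)) = Rational(10711379733, 58864236145)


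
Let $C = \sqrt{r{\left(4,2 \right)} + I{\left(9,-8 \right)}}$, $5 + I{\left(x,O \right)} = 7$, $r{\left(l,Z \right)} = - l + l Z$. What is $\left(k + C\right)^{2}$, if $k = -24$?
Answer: $\left(24 - \sqrt{6}\right)^{2} \approx 464.42$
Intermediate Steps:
$r{\left(l,Z \right)} = - l + Z l$
$I{\left(x,O \right)} = 2$ ($I{\left(x,O \right)} = -5 + 7 = 2$)
$C = \sqrt{6}$ ($C = \sqrt{4 \left(-1 + 2\right) + 2} = \sqrt{4 \cdot 1 + 2} = \sqrt{4 + 2} = \sqrt{6} \approx 2.4495$)
$\left(k + C\right)^{2} = \left(-24 + \sqrt{6}\right)^{2}$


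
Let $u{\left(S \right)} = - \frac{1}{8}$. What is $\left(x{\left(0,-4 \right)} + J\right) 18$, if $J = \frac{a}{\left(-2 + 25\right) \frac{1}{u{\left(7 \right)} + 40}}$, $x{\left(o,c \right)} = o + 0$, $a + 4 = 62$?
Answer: $\frac{83259}{46} \approx 1810.0$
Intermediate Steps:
$a = 58$ ($a = -4 + 62 = 58$)
$u{\left(S \right)} = - \frac{1}{8}$ ($u{\left(S \right)} = \left(-1\right) \frac{1}{8} = - \frac{1}{8}$)
$x{\left(o,c \right)} = o$
$J = \frac{9251}{92}$ ($J = \frac{58}{\left(-2 + 25\right) \frac{1}{- \frac{1}{8} + 40}} = \frac{58}{23 \frac{1}{\frac{319}{8}}} = \frac{58}{23 \cdot \frac{8}{319}} = \frac{58}{\frac{184}{319}} = 58 \cdot \frac{319}{184} = \frac{9251}{92} \approx 100.55$)
$\left(x{\left(0,-4 \right)} + J\right) 18 = \left(0 + \frac{9251}{92}\right) 18 = \frac{9251}{92} \cdot 18 = \frac{83259}{46}$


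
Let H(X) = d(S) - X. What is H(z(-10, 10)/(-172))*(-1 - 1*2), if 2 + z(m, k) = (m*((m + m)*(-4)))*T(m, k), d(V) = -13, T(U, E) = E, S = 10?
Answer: 15357/86 ≈ 178.57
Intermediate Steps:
z(m, k) = -2 - 8*k*m**2 (z(m, k) = -2 + (m*((m + m)*(-4)))*k = -2 + (m*((2*m)*(-4)))*k = -2 + (m*(-8*m))*k = -2 + (-8*m**2)*k = -2 - 8*k*m**2)
H(X) = -13 - X
H(z(-10, 10)/(-172))*(-1 - 1*2) = (-13 - (-2 - 8*10*(-10)**2)/(-172))*(-1 - 1*2) = (-13 - (-2 - 8*10*100)*(-1)/172)*(-1 - 2) = (-13 - (-2 - 8000)*(-1)/172)*(-3) = (-13 - (-8002)*(-1)/172)*(-3) = (-13 - 1*4001/86)*(-3) = (-13 - 4001/86)*(-3) = -5119/86*(-3) = 15357/86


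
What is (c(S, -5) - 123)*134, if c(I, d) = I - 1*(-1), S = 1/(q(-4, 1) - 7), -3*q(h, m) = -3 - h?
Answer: -180029/11 ≈ -16366.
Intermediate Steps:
q(h, m) = 1 + h/3 (q(h, m) = -(-3 - h)/3 = 1 + h/3)
S = -3/22 (S = 1/((1 + (1/3)*(-4)) - 7) = 1/((1 - 4/3) - 7) = 1/(-1/3 - 7) = 1/(-22/3) = -3/22 ≈ -0.13636)
c(I, d) = 1 + I (c(I, d) = I + 1 = 1 + I)
(c(S, -5) - 123)*134 = ((1 - 3/22) - 123)*134 = (19/22 - 123)*134 = -2687/22*134 = -180029/11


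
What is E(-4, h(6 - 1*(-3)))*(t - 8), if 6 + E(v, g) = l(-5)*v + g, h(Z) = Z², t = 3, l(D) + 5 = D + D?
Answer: -675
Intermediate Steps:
l(D) = -5 + 2*D (l(D) = -5 + (D + D) = -5 + 2*D)
E(v, g) = -6 + g - 15*v (E(v, g) = -6 + ((-5 + 2*(-5))*v + g) = -6 + ((-5 - 10)*v + g) = -6 + (-15*v + g) = -6 + (g - 15*v) = -6 + g - 15*v)
E(-4, h(6 - 1*(-3)))*(t - 8) = (-6 + (6 - 1*(-3))² - 15*(-4))*(3 - 8) = (-6 + (6 + 3)² + 60)*(-5) = (-6 + 9² + 60)*(-5) = (-6 + 81 + 60)*(-5) = 135*(-5) = -675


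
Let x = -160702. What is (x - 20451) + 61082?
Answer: -120071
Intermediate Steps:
(x - 20451) + 61082 = (-160702 - 20451) + 61082 = -181153 + 61082 = -120071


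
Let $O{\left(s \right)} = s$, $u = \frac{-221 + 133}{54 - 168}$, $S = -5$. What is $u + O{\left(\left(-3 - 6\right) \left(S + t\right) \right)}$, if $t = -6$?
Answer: $\frac{5687}{57} \approx 99.772$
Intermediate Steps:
$u = \frac{44}{57}$ ($u = - \frac{88}{-114} = \left(-88\right) \left(- \frac{1}{114}\right) = \frac{44}{57} \approx 0.77193$)
$u + O{\left(\left(-3 - 6\right) \left(S + t\right) \right)} = \frac{44}{57} + \left(-3 - 6\right) \left(-5 - 6\right) = \frac{44}{57} - -99 = \frac{44}{57} + 99 = \frac{5687}{57}$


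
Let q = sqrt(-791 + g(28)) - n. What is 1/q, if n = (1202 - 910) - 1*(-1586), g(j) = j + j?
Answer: -626/1175873 - 7*I*sqrt(15)/3527619 ≈ -0.00053237 - 7.6853e-6*I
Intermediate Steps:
g(j) = 2*j
n = 1878 (n = 292 + 1586 = 1878)
q = -1878 + 7*I*sqrt(15) (q = sqrt(-791 + 2*28) - 1*1878 = sqrt(-791 + 56) - 1878 = sqrt(-735) - 1878 = 7*I*sqrt(15) - 1878 = -1878 + 7*I*sqrt(15) ≈ -1878.0 + 27.111*I)
1/q = 1/(-1878 + 7*I*sqrt(15))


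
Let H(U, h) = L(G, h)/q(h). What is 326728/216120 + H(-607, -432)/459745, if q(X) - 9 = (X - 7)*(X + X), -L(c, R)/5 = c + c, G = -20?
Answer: 94959995771323/62812964516445 ≈ 1.5118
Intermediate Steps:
L(c, R) = -10*c (L(c, R) = -5*(c + c) = -10*c)
q(X) = 9 + 2*X*(-7 + X) (q(X) = 9 + (X - 7)*(X + X) = 9 + (-7 + X)*(2*X) = 9 + 2*X*(-7 + X))
H(U, h) = 200/(9 - 14*h + 2*h**2) (H(U, h) = (-10*(-20))/(9 - 14*h + 2*h**2) = 200/(9 - 14*h + 2*h**2))
326728/216120 + H(-607, -432)/459745 = 326728/216120 + (200/(9 - 14*(-432) + 2*(-432)**2))/459745 = 326728*(1/216120) + (200/(9 + 6048 + 2*186624))*(1/459745) = 40841/27015 + (200/(9 + 6048 + 373248))*(1/459745) = 40841/27015 + (200/379305)*(1/459745) = 40841/27015 + (200*(1/379305))*(1/459745) = 40841/27015 + (40/75861)*(1/459745) = 40841/27015 + 8/6975343089 = 94959995771323/62812964516445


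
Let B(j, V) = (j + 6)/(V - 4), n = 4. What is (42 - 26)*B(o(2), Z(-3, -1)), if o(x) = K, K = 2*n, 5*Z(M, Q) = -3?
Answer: -1120/23 ≈ -48.696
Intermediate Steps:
Z(M, Q) = -3/5 (Z(M, Q) = (1/5)*(-3) = -3/5)
K = 8 (K = 2*4 = 8)
o(x) = 8
B(j, V) = (6 + j)/(-4 + V)
(42 - 26)*B(o(2), Z(-3, -1)) = (42 - 26)*((6 + 8)/(-4 - 3/5)) = 16*(14/(-23/5)) = 16*(-5/23*14) = 16*(-70/23) = -1120/23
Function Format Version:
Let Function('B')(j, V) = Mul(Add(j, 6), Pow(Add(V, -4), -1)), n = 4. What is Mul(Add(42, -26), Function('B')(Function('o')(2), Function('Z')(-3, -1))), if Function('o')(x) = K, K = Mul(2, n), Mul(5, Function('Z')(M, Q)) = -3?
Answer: Rational(-1120, 23) ≈ -48.696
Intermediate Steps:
Function('Z')(M, Q) = Rational(-3, 5) (Function('Z')(M, Q) = Mul(Rational(1, 5), -3) = Rational(-3, 5))
K = 8 (K = Mul(2, 4) = 8)
Function('o')(x) = 8
Function('B')(j, V) = Mul(Pow(Add(-4, V), -1), Add(6, j)) (Function('B')(j, V) = Mul(Add(6, j), Pow(Add(-4, V), -1)) = Mul(Pow(Add(-4, V), -1), Add(6, j)))
Mul(Add(42, -26), Function('B')(Function('o')(2), Function('Z')(-3, -1))) = Mul(Add(42, -26), Mul(Pow(Add(-4, Rational(-3, 5)), -1), Add(6, 8))) = Mul(16, Mul(Pow(Rational(-23, 5), -1), 14)) = Mul(16, Mul(Rational(-5, 23), 14)) = Mul(16, Rational(-70, 23)) = Rational(-1120, 23)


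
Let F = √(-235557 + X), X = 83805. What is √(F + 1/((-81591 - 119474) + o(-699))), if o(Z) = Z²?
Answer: √(17971 + 10334618912*I*√37938)/71884 ≈ 13.956 + 13.956*I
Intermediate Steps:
F = 2*I*√37938 (F = √(-235557 + 83805) = √(-151752) = 2*I*√37938 ≈ 389.55*I)
√(F + 1/((-81591 - 119474) + o(-699))) = √(2*I*√37938 + 1/((-81591 - 119474) + (-699)²)) = √(2*I*√37938 + 1/(-201065 + 488601)) = √(2*I*√37938 + 1/287536) = √(1/287536 + 2*I*√37938)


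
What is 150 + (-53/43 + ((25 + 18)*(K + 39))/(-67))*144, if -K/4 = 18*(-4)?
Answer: -87144906/2881 ≈ -30248.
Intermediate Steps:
K = 288 (K = -72*(-4) = -4*(-72) = 288)
150 + (-53/43 + ((25 + 18)*(K + 39))/(-67))*144 = 150 + (-53/43 + ((25 + 18)*(288 + 39))/(-67))*144 = 150 + (-53*1/43 + (43*327)*(-1/67))*144 = 150 + (-53/43 + 14061*(-1/67))*144 = 150 + (-53/43 - 14061/67)*144 = 150 - 608174/2881*144 = 150 - 87577056/2881 = -87144906/2881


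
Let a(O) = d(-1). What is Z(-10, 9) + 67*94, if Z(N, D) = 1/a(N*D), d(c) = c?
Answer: 6297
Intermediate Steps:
a(O) = -1
Z(N, D) = -1 (Z(N, D) = 1/(-1) = -1)
Z(-10, 9) + 67*94 = -1 + 67*94 = -1 + 6298 = 6297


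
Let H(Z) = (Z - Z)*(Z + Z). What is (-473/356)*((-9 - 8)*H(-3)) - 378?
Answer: -378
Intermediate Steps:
H(Z) = 0 (H(Z) = 0*(2*Z) = 0)
(-473/356)*((-9 - 8)*H(-3)) - 378 = (-473/356)*((-9 - 8)*0) - 378 = (-473*1/356)*(-17*0) - 378 = -473/356*0 - 378 = 0 - 378 = -378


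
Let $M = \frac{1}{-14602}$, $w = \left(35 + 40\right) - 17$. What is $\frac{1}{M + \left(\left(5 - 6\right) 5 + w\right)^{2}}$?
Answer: $\frac{14602}{41017017} \approx 0.000356$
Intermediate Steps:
$w = 58$ ($w = 75 - 17 = 58$)
$M = - \frac{1}{14602} \approx -6.8484 \cdot 10^{-5}$
$\frac{1}{M + \left(\left(5 - 6\right) 5 + w\right)^{2}} = \frac{1}{- \frac{1}{14602} + \left(\left(5 - 6\right) 5 + 58\right)^{2}} = \frac{1}{- \frac{1}{14602} + \left(\left(-1\right) 5 + 58\right)^{2}} = \frac{1}{- \frac{1}{14602} + \left(-5 + 58\right)^{2}} = \frac{1}{- \frac{1}{14602} + 53^{2}} = \frac{1}{- \frac{1}{14602} + 2809} = \frac{1}{\frac{41017017}{14602}} = \frac{14602}{41017017}$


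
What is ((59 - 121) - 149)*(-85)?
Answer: 17935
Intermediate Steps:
((59 - 121) - 149)*(-85) = (-62 - 149)*(-85) = -211*(-85) = 17935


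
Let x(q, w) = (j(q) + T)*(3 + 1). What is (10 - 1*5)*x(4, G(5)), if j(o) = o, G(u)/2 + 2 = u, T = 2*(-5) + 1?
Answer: -100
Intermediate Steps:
T = -9 (T = -10 + 1 = -9)
G(u) = -4 + 2*u
x(q, w) = -36 + 4*q (x(q, w) = (q - 9)*(3 + 1) = (-9 + q)*4 = -36 + 4*q)
(10 - 1*5)*x(4, G(5)) = (10 - 1*5)*(-36 + 4*4) = (10 - 5)*(-36 + 16) = 5*(-20) = -100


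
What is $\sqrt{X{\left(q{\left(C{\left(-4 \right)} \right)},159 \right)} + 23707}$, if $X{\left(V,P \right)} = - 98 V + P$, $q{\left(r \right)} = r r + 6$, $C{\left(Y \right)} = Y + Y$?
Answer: $\sqrt{17006} \approx 130.41$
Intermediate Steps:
$C{\left(Y \right)} = 2 Y$
$q{\left(r \right)} = 6 + r^{2}$ ($q{\left(r \right)} = r^{2} + 6 = 6 + r^{2}$)
$X{\left(V,P \right)} = P - 98 V$
$\sqrt{X{\left(q{\left(C{\left(-4 \right)} \right)},159 \right)} + 23707} = \sqrt{\left(159 - 98 \left(6 + \left(2 \left(-4\right)\right)^{2}\right)\right) + 23707} = \sqrt{\left(159 - 98 \left(6 + \left(-8\right)^{2}\right)\right) + 23707} = \sqrt{\left(159 - 98 \left(6 + 64\right)\right) + 23707} = \sqrt{\left(159 - 6860\right) + 23707} = \sqrt{-6701 + 23707} = \sqrt{17006}$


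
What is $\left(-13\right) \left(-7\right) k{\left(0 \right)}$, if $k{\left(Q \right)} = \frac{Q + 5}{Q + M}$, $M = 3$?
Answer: $\frac{455}{3} \approx 151.67$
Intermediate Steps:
$k{\left(Q \right)} = \frac{5 + Q}{3 + Q}$ ($k{\left(Q \right)} = \frac{Q + 5}{Q + 3} = \frac{5 + Q}{3 + Q}$)
$\left(-13\right) \left(-7\right) k{\left(0 \right)} = \left(-13\right) \left(-7\right) \frac{5 + 0}{3 + 0} = 91 \cdot \frac{1}{3} \cdot 5 = 91 \cdot \frac{5}{3} = \frac{455}{3}$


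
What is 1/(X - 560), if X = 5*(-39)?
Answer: -1/755 ≈ -0.0013245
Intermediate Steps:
X = -195
1/(X - 560) = 1/(-195 - 560) = 1/(-755) = -1/755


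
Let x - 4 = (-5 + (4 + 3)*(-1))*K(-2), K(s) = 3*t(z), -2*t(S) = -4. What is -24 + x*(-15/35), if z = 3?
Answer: 36/7 ≈ 5.1429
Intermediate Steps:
t(S) = 2 (t(S) = -1/2*(-4) = 2)
K(s) = 6 (K(s) = 3*2 = 6)
x = -68 (x = 4 + (-5 + (4 + 3)*(-1))*6 = 4 + (-5 + 7*(-1))*6 = 4 + (-5 - 7)*6 = 4 - 12*6 = 4 - 72 = -68)
-24 + x*(-15/35) = -24 - (-1020)/35 = -24 - 68*(-3/7) = -24 + 204/7 = 36/7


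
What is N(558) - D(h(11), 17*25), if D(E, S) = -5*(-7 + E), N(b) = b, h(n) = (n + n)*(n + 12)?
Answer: 3053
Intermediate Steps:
h(n) = 2*n*(12 + n) (h(n) = (2*n)*(12 + n) = 2*n*(12 + n))
D(E, S) = 35 - 5*E
N(558) - D(h(11), 17*25) = 558 - (35 - 10*11*(12 + 11)) = 558 - (35 - 10*11*23) = 558 - (35 - 5*506) = 558 - (35 - 2530) = 558 - 1*(-2495) = 558 + 2495 = 3053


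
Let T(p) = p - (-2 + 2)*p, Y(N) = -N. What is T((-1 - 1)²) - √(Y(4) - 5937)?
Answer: 4 - I*√5941 ≈ 4.0 - 77.078*I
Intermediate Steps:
T(p) = p (T(p) = p - 0*p = p - 1*0 = p + 0 = p)
T((-1 - 1)²) - √(Y(4) - 5937) = (-1 - 1)² - √(-1*4 - 5937) = (-2)² - √(-4 - 5937) = 4 - √(-5941) = 4 - I*√5941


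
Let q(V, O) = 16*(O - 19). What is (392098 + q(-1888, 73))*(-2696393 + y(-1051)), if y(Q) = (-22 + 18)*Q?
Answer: -1057927973818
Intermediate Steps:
q(V, O) = -304 + 16*O (q(V, O) = 16*(-19 + O) = -304 + 16*O)
y(Q) = -4*Q
(392098 + q(-1888, 73))*(-2696393 + y(-1051)) = (392098 + (-304 + 16*73))*(-2696393 - 4*(-1051)) = (392098 + (-304 + 1168))*(-2696393 + 4204) = (392098 + 864)*(-2692189) = 392962*(-2692189) = -1057927973818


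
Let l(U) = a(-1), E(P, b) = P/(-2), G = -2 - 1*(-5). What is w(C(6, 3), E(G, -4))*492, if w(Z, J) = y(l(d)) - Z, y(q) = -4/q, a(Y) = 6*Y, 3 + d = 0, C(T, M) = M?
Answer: -1148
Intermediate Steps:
G = 3 (G = -2 + 5 = 3)
d = -3 (d = -3 + 0 = -3)
E(P, b) = -P/2 (E(P, b) = P*(-½) = -P/2)
l(U) = -6 (l(U) = 6*(-1) = -6)
w(Z, J) = ⅔ - Z (w(Z, J) = -4/(-6) - Z = -4*(-⅙) - Z = ⅔ - Z)
w(C(6, 3), E(G, -4))*492 = (⅔ - 1*3)*492 = (⅔ - 3)*492 = -7/3*492 = -1148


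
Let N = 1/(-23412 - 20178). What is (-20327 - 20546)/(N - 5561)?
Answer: 1781654070/242403991 ≈ 7.3499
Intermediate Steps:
N = -1/43590 (N = 1/(-43590) = -1/43590 ≈ -2.2941e-5)
(-20327 - 20546)/(N - 5561) = (-20327 - 20546)/(-1/43590 - 5561) = -40873/(-242403991/43590) = -40873*(-43590/242403991) = 1781654070/242403991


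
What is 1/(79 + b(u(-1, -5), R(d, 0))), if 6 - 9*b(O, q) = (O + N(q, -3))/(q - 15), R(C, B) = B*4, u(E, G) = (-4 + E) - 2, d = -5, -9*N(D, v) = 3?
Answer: 405/32243 ≈ 0.012561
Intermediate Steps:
N(D, v) = -1/3 (N(D, v) = -1/9*3 = -1/3)
u(E, G) = -6 + E
R(C, B) = 4*B
b(O, q) = 2/3 - (-1/3 + O)/(9*(-15 + q)) (b(O, q) = 2/3 - (O - 1/3)/(9*(q - 15)) = 2/3 - (-1/3 + O)/(9*(-15 + q)))
1/(79 + b(u(-1, -5), R(d, 0))) = 1/(79 + (-269 - 3*(-6 - 1) + 18*(4*0))/(27*(-15 + 4*0))) = 1/(79 + (-269 - 3*(-7) + 18*0)/(27*(-15 + 0))) = 1/(79 + (1/27)*(-269 + 21 + 0)/(-15)) = 1/(79 + (1/27)*(-1/15)*(-248)) = 1/(79 + 248/405) = 1/(32243/405) = 405/32243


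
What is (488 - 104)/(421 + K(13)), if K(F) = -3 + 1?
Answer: 384/419 ≈ 0.91647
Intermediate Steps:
K(F) = -2
(488 - 104)/(421 + K(13)) = (488 - 104)/(421 - 2) = 384/419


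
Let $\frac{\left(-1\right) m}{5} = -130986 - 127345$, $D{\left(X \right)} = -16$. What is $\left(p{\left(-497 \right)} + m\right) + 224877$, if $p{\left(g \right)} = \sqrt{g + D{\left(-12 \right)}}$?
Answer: $1516532 + 3 i \sqrt{57} \approx 1.5165 \cdot 10^{6} + 22.65 i$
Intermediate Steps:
$p{\left(g \right)} = \sqrt{-16 + g}$ ($p{\left(g \right)} = \sqrt{g - 16} = \sqrt{-16 + g}$)
$m = 1291655$ ($m = - 5 \left(-130986 - 127345\right) = \left(-5\right) \left(-258331\right) = 1291655$)
$\left(p{\left(-497 \right)} + m\right) + 224877 = \left(\sqrt{-16 - 497} + 1291655\right) + 224877 = \left(\sqrt{-513} + 1291655\right) + 224877 = \left(3 i \sqrt{57} + 1291655\right) + 224877 = \left(1291655 + 3 i \sqrt{57}\right) + 224877 = 1516532 + 3 i \sqrt{57}$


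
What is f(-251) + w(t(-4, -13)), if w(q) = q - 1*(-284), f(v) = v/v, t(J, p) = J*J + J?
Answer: 297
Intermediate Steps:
t(J, p) = J + J² (t(J, p) = J² + J = J + J²)
f(v) = 1
w(q) = 284 + q (w(q) = q + 284 = 284 + q)
f(-251) + w(t(-4, -13)) = 1 + (284 - 4*(1 - 4)) = 1 + (284 - 4*(-3)) = 1 + (284 + 12) = 1 + 296 = 297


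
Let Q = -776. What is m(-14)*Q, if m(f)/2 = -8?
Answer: 12416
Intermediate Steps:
m(f) = -16 (m(f) = 2*(-8) = -16)
m(-14)*Q = -16*(-776) = 12416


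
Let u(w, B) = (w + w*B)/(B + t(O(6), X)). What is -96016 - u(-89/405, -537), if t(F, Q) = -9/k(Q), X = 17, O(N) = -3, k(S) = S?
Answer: -177671921636/1850445 ≈ -96016.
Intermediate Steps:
t(F, Q) = -9/Q
u(w, B) = (w + B*w)/(-9/17 + B) (u(w, B) = (w + w*B)/(B - 9/17) = (w + B*w)/(B - 9*1/17) = (w + B*w)/(B - 9/17) = (w + B*w)/(-9/17 + B))
-96016 - u(-89/405, -537) = -96016 - 17*(-89/405)*(1 - 537)/(-9 + 17*(-537)) = -96016 - 17*(-89*1/405)*(-536)/(-9 - 9129) = -96016 - 17*(-89)*(-536)/(405*(-9138)) = -96016 - 17*(-89)*(-1)*(-536)/(405*9138) = -96016 - 1*(-405484/1850445) = -96016 + 405484/1850445 = -177671921636/1850445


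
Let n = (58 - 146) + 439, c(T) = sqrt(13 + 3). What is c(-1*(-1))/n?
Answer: 4/351 ≈ 0.011396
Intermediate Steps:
c(T) = 4 (c(T) = sqrt(16) = 4)
n = 351 (n = -88 + 439 = 351)
c(-1*(-1))/n = 4/351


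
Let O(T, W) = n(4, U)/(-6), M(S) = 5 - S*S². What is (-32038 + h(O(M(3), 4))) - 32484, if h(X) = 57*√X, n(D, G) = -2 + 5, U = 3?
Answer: -64522 + 57*I*√2/2 ≈ -64522.0 + 40.305*I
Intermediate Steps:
M(S) = 5 - S³
n(D, G) = 3
O(T, W) = -½ (O(T, W) = 3/(-6) = 3*(-⅙) = -½)
(-32038 + h(O(M(3), 4))) - 32484 = (-32038 + 57*√(-½)) - 32484 = (-32038 + 57*(I*√2/2)) - 32484 = (-32038 + 57*I*√2/2) - 32484 = -64522 + 57*I*√2/2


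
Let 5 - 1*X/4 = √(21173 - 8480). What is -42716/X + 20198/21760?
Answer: 177217933/34456960 + 10679*√12693/12668 ≈ 100.12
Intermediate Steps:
X = 20 - 4*√12693 (X = 20 - 4*√(21173 - 8480) = 20 - 4*√12693 ≈ -430.65)
-42716/X + 20198/21760 = -42716/(20 - 4*√12693) + 20198/21760 = -42716/(20 - 4*√12693) + 20198*(1/21760) = -42716/(20 - 4*√12693) + 10099/10880 = 10099/10880 - 42716/(20 - 4*√12693)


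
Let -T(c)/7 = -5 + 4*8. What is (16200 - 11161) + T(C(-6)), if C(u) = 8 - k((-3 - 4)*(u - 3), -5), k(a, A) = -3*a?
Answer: 4850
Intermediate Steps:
C(u) = 71 - 21*u (C(u) = 8 - (-3)*(-3 - 4)*(u - 3) = 8 - (-3)*(-7*(-3 + u)) = 8 - (-3)*(21 - 7*u) = 8 - (-63 + 21*u) = 8 + (63 - 21*u) = 71 - 21*u)
T(c) = -189 (T(c) = -7*(-5 + 4*8) = -7*(-5 + 32) = -7*27 = -189)
(16200 - 11161) + T(C(-6)) = (16200 - 11161) - 189 = 5039 - 189 = 4850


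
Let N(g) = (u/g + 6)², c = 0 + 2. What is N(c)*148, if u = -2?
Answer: 3700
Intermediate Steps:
c = 2
N(g) = (6 - 2/g)² (N(g) = (-2/g + 6)² = (6 - 2/g)²)
N(c)*148 = (4*(-1 + 3*2)²/2²)*148 = (4*(¼)*(-1 + 6)²)*148 = (4*(¼)*5²)*148 = (4*(¼)*25)*148 = 25*148 = 3700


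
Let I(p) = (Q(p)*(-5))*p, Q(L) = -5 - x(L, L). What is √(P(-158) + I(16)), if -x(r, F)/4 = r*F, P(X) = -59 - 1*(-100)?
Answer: I*√81479 ≈ 285.45*I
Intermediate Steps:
P(X) = 41 (P(X) = -59 + 100 = 41)
x(r, F) = -4*F*r (x(r, F) = -4*r*F = -4*F*r)
Q(L) = -5 + 4*L² (Q(L) = -5 - (-4)*L*L = -5 - (-4)*L² = -5 + 4*L²)
I(p) = p*(25 - 20*p²) (I(p) = ((-5 + 4*p²)*(-5))*p = (25 - 20*p²)*p = p*(25 - 20*p²))
√(P(-158) + I(16)) = √(41 + (-20*16³ + 25*16)) = √(41 + (-20*4096 + 400)) = √(41 + (-81920 + 400)) = √(41 - 81520) = √(-81479) = I*√81479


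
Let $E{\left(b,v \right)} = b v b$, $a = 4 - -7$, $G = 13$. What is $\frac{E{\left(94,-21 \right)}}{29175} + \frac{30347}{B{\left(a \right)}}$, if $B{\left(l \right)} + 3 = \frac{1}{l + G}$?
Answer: $- \frac{7087381292}{690475} \approx -10265.0$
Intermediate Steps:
$a = 11$ ($a = 4 + 7 = 11$)
$E{\left(b,v \right)} = v b^{2}$
$B{\left(l \right)} = -3 + \frac{1}{13 + l}$ ($B{\left(l \right)} = -3 + \frac{1}{l + 13} = -3 + \frac{1}{13 + l}$)
$\frac{E{\left(94,-21 \right)}}{29175} + \frac{30347}{B{\left(a \right)}} = \frac{\left(-21\right) 94^{2}}{29175} + \frac{30347}{\frac{1}{13 + 11} \left(-38 - 33\right)} = \left(-21\right) 8836 \cdot \frac{1}{29175} + \frac{30347}{\frac{1}{24} \left(-38 - 33\right)} = \left(-185556\right) \frac{1}{29175} + \frac{30347}{\frac{1}{24} \left(-71\right)} = - \frac{61852}{9725} + \frac{30347}{- \frac{71}{24}} = - \frac{61852}{9725} + 30347 \left(- \frac{24}{71}\right) = - \frac{61852}{9725} - \frac{728328}{71} = - \frac{7087381292}{690475}$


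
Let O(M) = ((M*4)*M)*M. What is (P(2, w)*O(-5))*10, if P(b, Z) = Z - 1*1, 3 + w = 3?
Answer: 5000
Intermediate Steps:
w = 0 (w = -3 + 3 = 0)
O(M) = 4*M**3 (O(M) = ((4*M)*M)*M = (4*M**2)*M = 4*M**3)
P(b, Z) = -1 + Z (P(b, Z) = Z - 1 = -1 + Z)
(P(2, w)*O(-5))*10 = ((-1 + 0)*(4*(-5)**3))*10 = -4*(-125)*10 = -1*(-500)*10 = 500*10 = 5000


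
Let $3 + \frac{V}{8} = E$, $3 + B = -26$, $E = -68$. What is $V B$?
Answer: $16472$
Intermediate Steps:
$B = -29$ ($B = -3 - 26 = -29$)
$V = -568$ ($V = -24 + 8 \left(-68\right) = -24 - 544 = -568$)
$V B = \left(-568\right) \left(-29\right) = 16472$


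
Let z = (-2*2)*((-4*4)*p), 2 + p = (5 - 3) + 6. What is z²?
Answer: 147456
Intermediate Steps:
p = 6 (p = -2 + ((5 - 3) + 6) = -2 + (2 + 6) = -2 + 8 = 6)
z = 384 (z = (-2*2)*(-4*4*6) = -(-64)*6 = -4*(-96) = 384)
z² = 384² = 147456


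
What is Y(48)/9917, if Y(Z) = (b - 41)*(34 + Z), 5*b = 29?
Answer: -14432/49585 ≈ -0.29106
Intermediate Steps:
b = 29/5 (b = (⅕)*29 = 29/5 ≈ 5.8000)
Y(Z) = -5984/5 - 176*Z/5 (Y(Z) = (29/5 - 41)*(34 + Z) = -176*(34 + Z)/5 = -5984/5 - 176*Z/5)
Y(48)/9917 = (-5984/5 - 176/5*48)/9917 = (-5984/5 - 8448/5)*(1/9917) = -14432/5*1/9917 = -14432/49585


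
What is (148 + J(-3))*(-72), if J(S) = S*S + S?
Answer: -11088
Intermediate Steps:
J(S) = S + S**2 (J(S) = S**2 + S = S + S**2)
(148 + J(-3))*(-72) = (148 - 3*(1 - 3))*(-72) = (148 - 3*(-2))*(-72) = (148 + 6)*(-72) = 154*(-72) = -11088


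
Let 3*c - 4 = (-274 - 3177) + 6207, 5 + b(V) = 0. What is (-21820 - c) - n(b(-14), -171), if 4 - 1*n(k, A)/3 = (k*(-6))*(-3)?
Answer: -23022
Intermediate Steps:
b(V) = -5 (b(V) = -5 + 0 = -5)
n(k, A) = 12 - 54*k (n(k, A) = 12 - 3*k*(-6)*(-3) = 12 - 3*(-6*k)*(-3) = 12 - 54*k)
c = 920 (c = 4/3 + ((-274 - 3177) + 6207)/3 = 4/3 + (-3451 + 6207)/3 = 4/3 + (⅓)*2756 = 4/3 + 2756/3 = 920)
(-21820 - c) - n(b(-14), -171) = (-21820 - 1*920) - (12 - 54*(-5)) = (-21820 - 920) - (12 + 270) = -22740 - 1*282 = -22740 - 282 = -23022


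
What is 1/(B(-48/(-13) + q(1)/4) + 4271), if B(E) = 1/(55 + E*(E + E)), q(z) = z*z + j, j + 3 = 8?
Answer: 36815/157237203 ≈ 0.00023414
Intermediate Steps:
j = 5 (j = -3 + 8 = 5)
q(z) = 5 + z**2 (q(z) = z*z + 5 = z**2 + 5 = 5 + z**2)
B(E) = 1/(55 + 2*E**2) (B(E) = 1/(55 + E*(2*E)) = 1/(55 + 2*E**2))
1/(B(-48/(-13) + q(1)/4) + 4271) = 1/(1/(55 + 2*(-48/(-13) + (5 + 1**2)/4)**2) + 4271) = 1/(1/(55 + 2*(-48*(-1/13) + (5 + 1)*(1/4))**2) + 4271) = 1/(1/(55 + 2*(48/13 + 6*(1/4))**2) + 4271) = 1/(1/(55 + 2*(48/13 + 3/2)**2) + 4271) = 1/(1/(55 + 2*(135/26)**2) + 4271) = 1/(1/(55 + 2*(18225/676)) + 4271) = 1/(1/(55 + 18225/338) + 4271) = 1/(1/(36815/338) + 4271) = 1/(338/36815 + 4271) = 1/(157237203/36815) = 36815/157237203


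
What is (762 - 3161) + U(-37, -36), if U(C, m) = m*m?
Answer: -1103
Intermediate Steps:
U(C, m) = m**2
(762 - 3161) + U(-37, -36) = (762 - 3161) + (-36)**2 = -2399 + 1296 = -1103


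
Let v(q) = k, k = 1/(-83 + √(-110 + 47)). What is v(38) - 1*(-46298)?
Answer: 321863613/6952 - 3*I*√7/6952 ≈ 46298.0 - 0.0011417*I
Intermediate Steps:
k = 1/(-83 + 3*I*√7) (k = 1/(-83 + √(-63)) = 1/(-83 + 3*I*√7) ≈ -0.011939 - 0.0011417*I)
v(q) = -83/6952 - 3*I*√7/6952
v(38) - 1*(-46298) = (-83/6952 - 3*I*√7/6952) - 1*(-46298) = (-83/6952 - 3*I*√7/6952) + 46298 = 321863613/6952 - 3*I*√7/6952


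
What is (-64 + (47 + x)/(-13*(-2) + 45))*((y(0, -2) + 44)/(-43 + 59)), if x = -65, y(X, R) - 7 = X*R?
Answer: -116331/568 ≈ -204.81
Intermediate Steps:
y(X, R) = 7 + R*X (y(X, R) = 7 + X*R = 7 + R*X)
(-64 + (47 + x)/(-13*(-2) + 45))*((y(0, -2) + 44)/(-43 + 59)) = (-64 + (47 - 65)/(-13*(-2) + 45))*(((7 - 2*0) + 44)/(-43 + 59)) = (-64 - 18/(26 + 45))*(((7 + 0) + 44)/16) = (-64 - 18/71)*((7 + 44)*(1/16)) = (-64 - 18*1/71)*(51*(1/16)) = (-64 - 18/71)*(51/16) = -4562/71*51/16 = -116331/568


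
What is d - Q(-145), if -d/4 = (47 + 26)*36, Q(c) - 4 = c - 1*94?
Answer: -10277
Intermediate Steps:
Q(c) = -90 + c (Q(c) = 4 + (c - 1*94) = 4 + (c - 94) = 4 + (-94 + c) = -90 + c)
d = -10512 (d = -4*(47 + 26)*36 = -292*36 = -4*2628 = -10512)
d - Q(-145) = -10512 - (-90 - 145) = -10512 - 1*(-235) = -10512 + 235 = -10277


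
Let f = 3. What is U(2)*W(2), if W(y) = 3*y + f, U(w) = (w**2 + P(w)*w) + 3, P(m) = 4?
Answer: 135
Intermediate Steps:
U(w) = 3 + w**2 + 4*w (U(w) = (w**2 + 4*w) + 3 = 3 + w**2 + 4*w)
W(y) = 3 + 3*y (W(y) = 3*y + 3 = 3 + 3*y)
U(2)*W(2) = (3 + 2**2 + 4*2)*(3 + 3*2) = (3 + 4 + 8)*(3 + 6) = 15*9 = 135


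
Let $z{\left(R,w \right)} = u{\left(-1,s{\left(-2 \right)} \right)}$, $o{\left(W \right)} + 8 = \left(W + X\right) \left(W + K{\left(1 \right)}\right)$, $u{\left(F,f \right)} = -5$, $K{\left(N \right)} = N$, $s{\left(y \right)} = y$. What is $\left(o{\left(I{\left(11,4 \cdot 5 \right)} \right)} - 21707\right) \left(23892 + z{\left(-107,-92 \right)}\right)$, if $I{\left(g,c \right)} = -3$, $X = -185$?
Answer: $-509724693$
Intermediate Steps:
$o{\left(W \right)} = -8 + \left(1 + W\right) \left(-185 + W\right)$ ($o{\left(W \right)} = -8 + \left(W - 185\right) \left(W + 1\right) = -8 + \left(-185 + W\right) \left(1 + W\right) = -8 + \left(1 + W\right) \left(-185 + W\right)$)
$z{\left(R,w \right)} = -5$
$\left(o{\left(I{\left(11,4 \cdot 5 \right)} \right)} - 21707\right) \left(23892 + z{\left(-107,-92 \right)}\right) = \left(\left(-193 + \left(-3\right)^{2} - -552\right) - 21707\right) \left(23892 - 5\right) = \left(\left(-193 + 9 + 552\right) - 21707\right) 23887 = \left(368 - 21707\right) 23887 = \left(-21339\right) 23887 = -509724693$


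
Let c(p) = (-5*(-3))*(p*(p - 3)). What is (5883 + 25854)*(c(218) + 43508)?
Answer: 23693511246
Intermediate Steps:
c(p) = 15*p*(-3 + p) (c(p) = 15*(p*(-3 + p)) = 15*p*(-3 + p))
(5883 + 25854)*(c(218) + 43508) = (5883 + 25854)*(15*218*(-3 + 218) + 43508) = 31737*(15*218*215 + 43508) = 31737*(703050 + 43508) = 31737*746558 = 23693511246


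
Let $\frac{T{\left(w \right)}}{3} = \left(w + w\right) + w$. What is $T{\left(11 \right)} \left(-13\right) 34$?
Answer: $-43758$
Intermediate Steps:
$T{\left(w \right)} = 9 w$ ($T{\left(w \right)} = 3 \left(\left(w + w\right) + w\right) = 3 \left(2 w + w\right) = 3 \cdot 3 w = 9 w$)
$T{\left(11 \right)} \left(-13\right) 34 = 9 \cdot 11 \left(-13\right) 34 = 99 \left(-13\right) 34 = \left(-1287\right) 34 = -43758$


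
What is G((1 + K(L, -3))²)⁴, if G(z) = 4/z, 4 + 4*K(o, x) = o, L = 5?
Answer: 16777216/390625 ≈ 42.950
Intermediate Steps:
K(o, x) = -1 + o/4
G((1 + K(L, -3))²)⁴ = (4/((1 + (-1 + (¼)*5))²))⁴ = (4/((1 + (-1 + 5/4))²))⁴ = (4/((1 + ¼)²))⁴ = (4/((5/4)²))⁴ = (4/(25/16))⁴ = (4*(16/25))⁴ = (64/25)⁴ = 16777216/390625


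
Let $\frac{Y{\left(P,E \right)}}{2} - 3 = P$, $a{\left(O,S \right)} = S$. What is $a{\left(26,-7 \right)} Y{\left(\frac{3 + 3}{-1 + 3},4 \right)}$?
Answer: $-84$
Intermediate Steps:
$Y{\left(P,E \right)} = 6 + 2 P$
$a{\left(26,-7 \right)} Y{\left(\frac{3 + 3}{-1 + 3},4 \right)} = - 7 \left(6 + 2 \frac{3 + 3}{-1 + 3}\right) = - 7 \left(6 + 2 \cdot \frac{6}{2}\right) = - 7 \left(6 + 2 \cdot 6 \cdot \frac{1}{2}\right) = - 7 \left(6 + 2 \cdot 3\right) = - 7 \left(6 + 6\right) = \left(-7\right) 12 = -84$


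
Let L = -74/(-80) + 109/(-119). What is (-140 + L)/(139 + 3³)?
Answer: -666357/790160 ≈ -0.84332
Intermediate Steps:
L = 43/4760 (L = -74*(-1/80) + 109*(-1/119) = 37/40 - 109/119 = 43/4760 ≈ 0.0090336)
(-140 + L)/(139 + 3³) = (-140 + 43/4760)/(139 + 3³) = -666357/(4760*(139 + 27)) = -666357/4760/166 = -666357/4760*1/166 = -666357/790160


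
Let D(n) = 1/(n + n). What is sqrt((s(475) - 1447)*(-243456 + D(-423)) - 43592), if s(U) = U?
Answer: sqrt(522639771298)/47 ≈ 15382.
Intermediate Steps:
D(n) = 1/(2*n)
sqrt((s(475) - 1447)*(-243456 + D(-423)) - 43592) = sqrt((475 - 1447)*(-243456 + (1/2)/(-423)) - 43592) = sqrt(-972*(-243456 + (1/2)*(-1/423)) - 43592) = sqrt(-972*(-243456 - 1/846) - 43592) = sqrt(-972*(-205963777/846) - 43592) = sqrt(11122043958/47 - 43592) = sqrt(11119995134/47) = sqrt(522639771298)/47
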